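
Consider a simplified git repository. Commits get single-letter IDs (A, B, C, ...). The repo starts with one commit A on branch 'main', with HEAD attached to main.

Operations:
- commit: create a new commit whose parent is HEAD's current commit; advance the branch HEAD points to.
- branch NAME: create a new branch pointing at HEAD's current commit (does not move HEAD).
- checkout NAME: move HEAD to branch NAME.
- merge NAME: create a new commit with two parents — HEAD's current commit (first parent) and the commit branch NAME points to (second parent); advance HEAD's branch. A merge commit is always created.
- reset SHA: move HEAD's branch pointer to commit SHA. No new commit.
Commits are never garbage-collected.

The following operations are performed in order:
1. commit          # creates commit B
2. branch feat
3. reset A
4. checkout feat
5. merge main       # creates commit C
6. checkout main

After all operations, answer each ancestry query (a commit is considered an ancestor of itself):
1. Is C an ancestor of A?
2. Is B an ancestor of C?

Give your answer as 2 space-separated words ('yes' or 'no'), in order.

After op 1 (commit): HEAD=main@B [main=B]
After op 2 (branch): HEAD=main@B [feat=B main=B]
After op 3 (reset): HEAD=main@A [feat=B main=A]
After op 4 (checkout): HEAD=feat@B [feat=B main=A]
After op 5 (merge): HEAD=feat@C [feat=C main=A]
After op 6 (checkout): HEAD=main@A [feat=C main=A]
ancestors(A) = {A}; C in? no
ancestors(C) = {A,B,C}; B in? yes

Answer: no yes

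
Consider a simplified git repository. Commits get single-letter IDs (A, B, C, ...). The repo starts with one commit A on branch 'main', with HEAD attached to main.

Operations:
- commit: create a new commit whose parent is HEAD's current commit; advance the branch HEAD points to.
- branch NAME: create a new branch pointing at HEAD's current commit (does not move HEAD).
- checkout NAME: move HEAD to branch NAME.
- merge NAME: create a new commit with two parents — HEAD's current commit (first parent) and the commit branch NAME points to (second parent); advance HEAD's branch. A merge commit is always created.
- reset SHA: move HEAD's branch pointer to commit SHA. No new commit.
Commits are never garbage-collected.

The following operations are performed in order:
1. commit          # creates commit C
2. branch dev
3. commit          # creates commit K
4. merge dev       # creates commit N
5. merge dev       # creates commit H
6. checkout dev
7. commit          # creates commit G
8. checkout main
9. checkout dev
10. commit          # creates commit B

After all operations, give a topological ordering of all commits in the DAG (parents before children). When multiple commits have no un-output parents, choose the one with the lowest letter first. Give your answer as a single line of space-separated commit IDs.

Answer: A C G B K N H

Derivation:
After op 1 (commit): HEAD=main@C [main=C]
After op 2 (branch): HEAD=main@C [dev=C main=C]
After op 3 (commit): HEAD=main@K [dev=C main=K]
After op 4 (merge): HEAD=main@N [dev=C main=N]
After op 5 (merge): HEAD=main@H [dev=C main=H]
After op 6 (checkout): HEAD=dev@C [dev=C main=H]
After op 7 (commit): HEAD=dev@G [dev=G main=H]
After op 8 (checkout): HEAD=main@H [dev=G main=H]
After op 9 (checkout): HEAD=dev@G [dev=G main=H]
After op 10 (commit): HEAD=dev@B [dev=B main=H]
commit A: parents=[]
commit B: parents=['G']
commit C: parents=['A']
commit G: parents=['C']
commit H: parents=['N', 'C']
commit K: parents=['C']
commit N: parents=['K', 'C']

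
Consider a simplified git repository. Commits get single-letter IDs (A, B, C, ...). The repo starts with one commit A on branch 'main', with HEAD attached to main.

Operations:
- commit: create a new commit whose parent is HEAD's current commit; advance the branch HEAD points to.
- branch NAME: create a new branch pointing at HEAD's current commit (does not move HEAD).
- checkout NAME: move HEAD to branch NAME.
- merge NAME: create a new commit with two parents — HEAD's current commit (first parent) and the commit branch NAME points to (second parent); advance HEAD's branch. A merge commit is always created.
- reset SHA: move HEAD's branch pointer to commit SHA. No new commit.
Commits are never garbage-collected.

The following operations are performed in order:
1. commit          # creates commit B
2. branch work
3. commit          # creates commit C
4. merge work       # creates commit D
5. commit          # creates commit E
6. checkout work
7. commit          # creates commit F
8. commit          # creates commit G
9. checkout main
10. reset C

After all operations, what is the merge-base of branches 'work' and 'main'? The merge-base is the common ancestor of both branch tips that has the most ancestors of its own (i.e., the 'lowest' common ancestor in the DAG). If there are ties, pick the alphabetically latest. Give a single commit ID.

After op 1 (commit): HEAD=main@B [main=B]
After op 2 (branch): HEAD=main@B [main=B work=B]
After op 3 (commit): HEAD=main@C [main=C work=B]
After op 4 (merge): HEAD=main@D [main=D work=B]
After op 5 (commit): HEAD=main@E [main=E work=B]
After op 6 (checkout): HEAD=work@B [main=E work=B]
After op 7 (commit): HEAD=work@F [main=E work=F]
After op 8 (commit): HEAD=work@G [main=E work=G]
After op 9 (checkout): HEAD=main@E [main=E work=G]
After op 10 (reset): HEAD=main@C [main=C work=G]
ancestors(work=G): ['A', 'B', 'F', 'G']
ancestors(main=C): ['A', 'B', 'C']
common: ['A', 'B']

Answer: B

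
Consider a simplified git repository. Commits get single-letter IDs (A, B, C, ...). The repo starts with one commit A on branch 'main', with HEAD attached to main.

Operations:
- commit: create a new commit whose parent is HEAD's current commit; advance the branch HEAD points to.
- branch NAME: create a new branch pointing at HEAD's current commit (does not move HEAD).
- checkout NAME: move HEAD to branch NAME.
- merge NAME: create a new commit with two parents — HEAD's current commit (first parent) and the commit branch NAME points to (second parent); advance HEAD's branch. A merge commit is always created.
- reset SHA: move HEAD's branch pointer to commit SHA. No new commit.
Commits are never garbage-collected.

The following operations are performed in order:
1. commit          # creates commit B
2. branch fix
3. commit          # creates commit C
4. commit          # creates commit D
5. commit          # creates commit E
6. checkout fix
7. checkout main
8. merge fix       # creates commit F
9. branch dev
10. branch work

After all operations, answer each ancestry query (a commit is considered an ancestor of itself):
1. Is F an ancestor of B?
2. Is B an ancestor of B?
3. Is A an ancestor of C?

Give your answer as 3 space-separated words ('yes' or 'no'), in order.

After op 1 (commit): HEAD=main@B [main=B]
After op 2 (branch): HEAD=main@B [fix=B main=B]
After op 3 (commit): HEAD=main@C [fix=B main=C]
After op 4 (commit): HEAD=main@D [fix=B main=D]
After op 5 (commit): HEAD=main@E [fix=B main=E]
After op 6 (checkout): HEAD=fix@B [fix=B main=E]
After op 7 (checkout): HEAD=main@E [fix=B main=E]
After op 8 (merge): HEAD=main@F [fix=B main=F]
After op 9 (branch): HEAD=main@F [dev=F fix=B main=F]
After op 10 (branch): HEAD=main@F [dev=F fix=B main=F work=F]
ancestors(B) = {A,B}; F in? no
ancestors(B) = {A,B}; B in? yes
ancestors(C) = {A,B,C}; A in? yes

Answer: no yes yes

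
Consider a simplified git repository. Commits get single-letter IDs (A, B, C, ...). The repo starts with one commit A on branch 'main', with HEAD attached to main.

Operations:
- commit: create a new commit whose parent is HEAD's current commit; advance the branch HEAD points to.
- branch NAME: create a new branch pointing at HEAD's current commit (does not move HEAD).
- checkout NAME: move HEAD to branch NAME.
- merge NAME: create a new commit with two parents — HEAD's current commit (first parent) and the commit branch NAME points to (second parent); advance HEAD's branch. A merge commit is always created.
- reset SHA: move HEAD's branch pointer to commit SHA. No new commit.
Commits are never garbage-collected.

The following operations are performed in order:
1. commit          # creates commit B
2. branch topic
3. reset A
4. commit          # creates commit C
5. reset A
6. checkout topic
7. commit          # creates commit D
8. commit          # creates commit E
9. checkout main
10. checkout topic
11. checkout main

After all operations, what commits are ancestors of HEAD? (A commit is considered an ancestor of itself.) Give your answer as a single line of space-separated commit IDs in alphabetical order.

Answer: A

Derivation:
After op 1 (commit): HEAD=main@B [main=B]
After op 2 (branch): HEAD=main@B [main=B topic=B]
After op 3 (reset): HEAD=main@A [main=A topic=B]
After op 4 (commit): HEAD=main@C [main=C topic=B]
After op 5 (reset): HEAD=main@A [main=A topic=B]
After op 6 (checkout): HEAD=topic@B [main=A topic=B]
After op 7 (commit): HEAD=topic@D [main=A topic=D]
After op 8 (commit): HEAD=topic@E [main=A topic=E]
After op 9 (checkout): HEAD=main@A [main=A topic=E]
After op 10 (checkout): HEAD=topic@E [main=A topic=E]
After op 11 (checkout): HEAD=main@A [main=A topic=E]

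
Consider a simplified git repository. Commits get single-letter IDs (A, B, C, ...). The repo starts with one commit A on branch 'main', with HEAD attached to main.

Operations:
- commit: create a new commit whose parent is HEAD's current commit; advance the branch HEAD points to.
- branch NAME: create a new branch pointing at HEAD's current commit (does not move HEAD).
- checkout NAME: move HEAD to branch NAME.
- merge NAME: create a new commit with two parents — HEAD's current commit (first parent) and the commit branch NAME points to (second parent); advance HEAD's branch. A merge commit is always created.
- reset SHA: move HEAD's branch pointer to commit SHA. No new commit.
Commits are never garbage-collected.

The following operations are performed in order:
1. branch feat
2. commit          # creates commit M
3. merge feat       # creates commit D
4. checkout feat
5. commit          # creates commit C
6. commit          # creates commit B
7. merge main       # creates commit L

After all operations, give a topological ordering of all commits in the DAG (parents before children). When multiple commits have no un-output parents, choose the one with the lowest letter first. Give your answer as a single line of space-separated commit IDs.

Answer: A C B M D L

Derivation:
After op 1 (branch): HEAD=main@A [feat=A main=A]
After op 2 (commit): HEAD=main@M [feat=A main=M]
After op 3 (merge): HEAD=main@D [feat=A main=D]
After op 4 (checkout): HEAD=feat@A [feat=A main=D]
After op 5 (commit): HEAD=feat@C [feat=C main=D]
After op 6 (commit): HEAD=feat@B [feat=B main=D]
After op 7 (merge): HEAD=feat@L [feat=L main=D]
commit A: parents=[]
commit B: parents=['C']
commit C: parents=['A']
commit D: parents=['M', 'A']
commit L: parents=['B', 'D']
commit M: parents=['A']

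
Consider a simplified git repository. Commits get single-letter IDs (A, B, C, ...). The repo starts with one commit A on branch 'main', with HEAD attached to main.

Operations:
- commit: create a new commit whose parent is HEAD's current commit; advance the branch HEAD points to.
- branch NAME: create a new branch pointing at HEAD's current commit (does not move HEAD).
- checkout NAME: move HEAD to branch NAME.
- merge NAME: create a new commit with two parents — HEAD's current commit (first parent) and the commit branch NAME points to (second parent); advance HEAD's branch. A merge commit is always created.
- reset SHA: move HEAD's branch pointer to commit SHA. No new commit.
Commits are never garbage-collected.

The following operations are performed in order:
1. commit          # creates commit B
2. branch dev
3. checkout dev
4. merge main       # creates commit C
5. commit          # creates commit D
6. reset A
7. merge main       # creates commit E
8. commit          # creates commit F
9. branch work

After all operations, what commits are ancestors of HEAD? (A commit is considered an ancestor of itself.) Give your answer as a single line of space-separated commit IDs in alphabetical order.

Answer: A B E F

Derivation:
After op 1 (commit): HEAD=main@B [main=B]
After op 2 (branch): HEAD=main@B [dev=B main=B]
After op 3 (checkout): HEAD=dev@B [dev=B main=B]
After op 4 (merge): HEAD=dev@C [dev=C main=B]
After op 5 (commit): HEAD=dev@D [dev=D main=B]
After op 6 (reset): HEAD=dev@A [dev=A main=B]
After op 7 (merge): HEAD=dev@E [dev=E main=B]
After op 8 (commit): HEAD=dev@F [dev=F main=B]
After op 9 (branch): HEAD=dev@F [dev=F main=B work=F]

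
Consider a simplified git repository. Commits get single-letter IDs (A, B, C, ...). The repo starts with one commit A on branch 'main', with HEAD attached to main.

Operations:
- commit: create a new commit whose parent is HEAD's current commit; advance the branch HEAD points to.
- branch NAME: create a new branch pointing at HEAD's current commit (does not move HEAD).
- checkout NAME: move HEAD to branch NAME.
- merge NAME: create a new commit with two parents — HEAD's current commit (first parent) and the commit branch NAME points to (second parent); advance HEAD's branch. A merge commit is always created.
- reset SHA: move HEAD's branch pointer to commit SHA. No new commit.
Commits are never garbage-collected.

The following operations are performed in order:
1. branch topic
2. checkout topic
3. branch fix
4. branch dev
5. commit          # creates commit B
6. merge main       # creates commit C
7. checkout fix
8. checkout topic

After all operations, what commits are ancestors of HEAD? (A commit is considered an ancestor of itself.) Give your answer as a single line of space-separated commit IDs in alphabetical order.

After op 1 (branch): HEAD=main@A [main=A topic=A]
After op 2 (checkout): HEAD=topic@A [main=A topic=A]
After op 3 (branch): HEAD=topic@A [fix=A main=A topic=A]
After op 4 (branch): HEAD=topic@A [dev=A fix=A main=A topic=A]
After op 5 (commit): HEAD=topic@B [dev=A fix=A main=A topic=B]
After op 6 (merge): HEAD=topic@C [dev=A fix=A main=A topic=C]
After op 7 (checkout): HEAD=fix@A [dev=A fix=A main=A topic=C]
After op 8 (checkout): HEAD=topic@C [dev=A fix=A main=A topic=C]

Answer: A B C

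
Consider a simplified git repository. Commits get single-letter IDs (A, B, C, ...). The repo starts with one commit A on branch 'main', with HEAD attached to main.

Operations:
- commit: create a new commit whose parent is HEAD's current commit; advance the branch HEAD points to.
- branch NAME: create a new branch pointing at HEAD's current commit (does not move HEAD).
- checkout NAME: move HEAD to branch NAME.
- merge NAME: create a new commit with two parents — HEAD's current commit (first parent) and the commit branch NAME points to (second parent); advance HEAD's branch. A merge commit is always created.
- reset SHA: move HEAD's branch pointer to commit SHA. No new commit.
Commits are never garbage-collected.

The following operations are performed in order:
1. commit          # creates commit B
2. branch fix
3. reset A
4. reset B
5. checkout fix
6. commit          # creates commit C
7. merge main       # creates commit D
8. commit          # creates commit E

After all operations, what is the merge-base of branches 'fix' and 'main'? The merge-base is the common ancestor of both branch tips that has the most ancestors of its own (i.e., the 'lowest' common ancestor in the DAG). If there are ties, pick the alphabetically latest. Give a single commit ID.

After op 1 (commit): HEAD=main@B [main=B]
After op 2 (branch): HEAD=main@B [fix=B main=B]
After op 3 (reset): HEAD=main@A [fix=B main=A]
After op 4 (reset): HEAD=main@B [fix=B main=B]
After op 5 (checkout): HEAD=fix@B [fix=B main=B]
After op 6 (commit): HEAD=fix@C [fix=C main=B]
After op 7 (merge): HEAD=fix@D [fix=D main=B]
After op 8 (commit): HEAD=fix@E [fix=E main=B]
ancestors(fix=E): ['A', 'B', 'C', 'D', 'E']
ancestors(main=B): ['A', 'B']
common: ['A', 'B']

Answer: B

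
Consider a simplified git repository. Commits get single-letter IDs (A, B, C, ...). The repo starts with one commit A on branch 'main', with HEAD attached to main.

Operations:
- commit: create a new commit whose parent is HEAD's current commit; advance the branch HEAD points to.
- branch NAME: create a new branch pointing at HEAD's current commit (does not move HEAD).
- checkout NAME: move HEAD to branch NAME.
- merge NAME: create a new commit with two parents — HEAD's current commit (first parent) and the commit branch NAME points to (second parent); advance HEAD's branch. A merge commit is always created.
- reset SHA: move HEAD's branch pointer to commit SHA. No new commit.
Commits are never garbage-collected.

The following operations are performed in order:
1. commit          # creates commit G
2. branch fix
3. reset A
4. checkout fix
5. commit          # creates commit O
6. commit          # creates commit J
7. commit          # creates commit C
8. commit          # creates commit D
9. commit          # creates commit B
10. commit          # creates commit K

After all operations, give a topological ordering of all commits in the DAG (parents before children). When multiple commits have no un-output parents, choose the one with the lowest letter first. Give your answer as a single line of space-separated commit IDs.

After op 1 (commit): HEAD=main@G [main=G]
After op 2 (branch): HEAD=main@G [fix=G main=G]
After op 3 (reset): HEAD=main@A [fix=G main=A]
After op 4 (checkout): HEAD=fix@G [fix=G main=A]
After op 5 (commit): HEAD=fix@O [fix=O main=A]
After op 6 (commit): HEAD=fix@J [fix=J main=A]
After op 7 (commit): HEAD=fix@C [fix=C main=A]
After op 8 (commit): HEAD=fix@D [fix=D main=A]
After op 9 (commit): HEAD=fix@B [fix=B main=A]
After op 10 (commit): HEAD=fix@K [fix=K main=A]
commit A: parents=[]
commit B: parents=['D']
commit C: parents=['J']
commit D: parents=['C']
commit G: parents=['A']
commit J: parents=['O']
commit K: parents=['B']
commit O: parents=['G']

Answer: A G O J C D B K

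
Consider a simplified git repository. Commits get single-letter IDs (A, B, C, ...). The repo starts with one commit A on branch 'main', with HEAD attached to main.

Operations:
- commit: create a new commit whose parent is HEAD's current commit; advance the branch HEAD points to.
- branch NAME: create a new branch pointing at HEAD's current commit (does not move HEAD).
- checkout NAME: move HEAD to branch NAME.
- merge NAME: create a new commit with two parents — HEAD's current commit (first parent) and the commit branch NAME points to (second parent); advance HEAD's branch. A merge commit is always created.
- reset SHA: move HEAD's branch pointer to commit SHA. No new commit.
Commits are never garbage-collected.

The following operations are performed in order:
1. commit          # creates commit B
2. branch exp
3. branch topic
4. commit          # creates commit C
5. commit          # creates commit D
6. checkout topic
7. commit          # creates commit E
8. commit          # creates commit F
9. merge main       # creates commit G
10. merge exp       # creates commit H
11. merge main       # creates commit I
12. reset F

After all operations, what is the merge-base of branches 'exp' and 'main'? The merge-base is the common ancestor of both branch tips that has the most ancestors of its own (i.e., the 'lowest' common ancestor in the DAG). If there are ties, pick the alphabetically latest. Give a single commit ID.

After op 1 (commit): HEAD=main@B [main=B]
After op 2 (branch): HEAD=main@B [exp=B main=B]
After op 3 (branch): HEAD=main@B [exp=B main=B topic=B]
After op 4 (commit): HEAD=main@C [exp=B main=C topic=B]
After op 5 (commit): HEAD=main@D [exp=B main=D topic=B]
After op 6 (checkout): HEAD=topic@B [exp=B main=D topic=B]
After op 7 (commit): HEAD=topic@E [exp=B main=D topic=E]
After op 8 (commit): HEAD=topic@F [exp=B main=D topic=F]
After op 9 (merge): HEAD=topic@G [exp=B main=D topic=G]
After op 10 (merge): HEAD=topic@H [exp=B main=D topic=H]
After op 11 (merge): HEAD=topic@I [exp=B main=D topic=I]
After op 12 (reset): HEAD=topic@F [exp=B main=D topic=F]
ancestors(exp=B): ['A', 'B']
ancestors(main=D): ['A', 'B', 'C', 'D']
common: ['A', 'B']

Answer: B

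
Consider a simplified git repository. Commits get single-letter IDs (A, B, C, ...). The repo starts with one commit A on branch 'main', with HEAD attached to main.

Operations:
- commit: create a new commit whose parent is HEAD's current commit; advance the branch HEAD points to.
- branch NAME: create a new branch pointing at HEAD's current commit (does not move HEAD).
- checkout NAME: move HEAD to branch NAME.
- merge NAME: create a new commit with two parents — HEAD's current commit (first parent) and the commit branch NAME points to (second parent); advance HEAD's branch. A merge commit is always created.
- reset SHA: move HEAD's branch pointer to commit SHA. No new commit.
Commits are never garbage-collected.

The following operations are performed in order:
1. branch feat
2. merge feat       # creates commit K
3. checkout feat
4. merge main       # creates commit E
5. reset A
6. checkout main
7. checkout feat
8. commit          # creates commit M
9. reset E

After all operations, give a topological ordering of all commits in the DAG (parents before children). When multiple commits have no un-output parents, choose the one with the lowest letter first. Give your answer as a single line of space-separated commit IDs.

After op 1 (branch): HEAD=main@A [feat=A main=A]
After op 2 (merge): HEAD=main@K [feat=A main=K]
After op 3 (checkout): HEAD=feat@A [feat=A main=K]
After op 4 (merge): HEAD=feat@E [feat=E main=K]
After op 5 (reset): HEAD=feat@A [feat=A main=K]
After op 6 (checkout): HEAD=main@K [feat=A main=K]
After op 7 (checkout): HEAD=feat@A [feat=A main=K]
After op 8 (commit): HEAD=feat@M [feat=M main=K]
After op 9 (reset): HEAD=feat@E [feat=E main=K]
commit A: parents=[]
commit E: parents=['A', 'K']
commit K: parents=['A', 'A']
commit M: parents=['A']

Answer: A K E M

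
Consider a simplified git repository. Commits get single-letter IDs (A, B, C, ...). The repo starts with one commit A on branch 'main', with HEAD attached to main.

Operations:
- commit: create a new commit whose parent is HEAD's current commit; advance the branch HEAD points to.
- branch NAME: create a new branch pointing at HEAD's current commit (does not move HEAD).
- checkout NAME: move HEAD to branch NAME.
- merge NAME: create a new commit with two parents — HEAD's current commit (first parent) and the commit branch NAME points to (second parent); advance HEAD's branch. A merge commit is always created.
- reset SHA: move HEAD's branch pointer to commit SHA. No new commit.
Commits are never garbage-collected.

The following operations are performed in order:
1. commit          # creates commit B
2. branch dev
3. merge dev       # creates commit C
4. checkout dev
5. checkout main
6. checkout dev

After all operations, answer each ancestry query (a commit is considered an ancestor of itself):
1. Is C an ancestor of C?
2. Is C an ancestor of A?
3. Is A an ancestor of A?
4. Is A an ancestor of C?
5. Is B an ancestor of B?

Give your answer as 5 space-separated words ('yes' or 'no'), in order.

Answer: yes no yes yes yes

Derivation:
After op 1 (commit): HEAD=main@B [main=B]
After op 2 (branch): HEAD=main@B [dev=B main=B]
After op 3 (merge): HEAD=main@C [dev=B main=C]
After op 4 (checkout): HEAD=dev@B [dev=B main=C]
After op 5 (checkout): HEAD=main@C [dev=B main=C]
After op 6 (checkout): HEAD=dev@B [dev=B main=C]
ancestors(C) = {A,B,C}; C in? yes
ancestors(A) = {A}; C in? no
ancestors(A) = {A}; A in? yes
ancestors(C) = {A,B,C}; A in? yes
ancestors(B) = {A,B}; B in? yes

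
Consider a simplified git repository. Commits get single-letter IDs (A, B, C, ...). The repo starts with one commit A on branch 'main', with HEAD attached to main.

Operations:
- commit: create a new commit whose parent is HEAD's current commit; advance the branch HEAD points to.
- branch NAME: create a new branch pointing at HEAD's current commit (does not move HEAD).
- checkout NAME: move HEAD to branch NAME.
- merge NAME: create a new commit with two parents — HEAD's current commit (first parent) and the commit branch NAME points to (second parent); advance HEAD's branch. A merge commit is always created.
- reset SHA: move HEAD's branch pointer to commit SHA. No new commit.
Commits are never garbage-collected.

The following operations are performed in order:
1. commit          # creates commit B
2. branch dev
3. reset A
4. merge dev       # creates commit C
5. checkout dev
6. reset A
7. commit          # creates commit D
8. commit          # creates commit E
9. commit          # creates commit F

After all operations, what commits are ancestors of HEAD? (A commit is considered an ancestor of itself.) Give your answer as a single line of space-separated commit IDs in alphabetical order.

After op 1 (commit): HEAD=main@B [main=B]
After op 2 (branch): HEAD=main@B [dev=B main=B]
After op 3 (reset): HEAD=main@A [dev=B main=A]
After op 4 (merge): HEAD=main@C [dev=B main=C]
After op 5 (checkout): HEAD=dev@B [dev=B main=C]
After op 6 (reset): HEAD=dev@A [dev=A main=C]
After op 7 (commit): HEAD=dev@D [dev=D main=C]
After op 8 (commit): HEAD=dev@E [dev=E main=C]
After op 9 (commit): HEAD=dev@F [dev=F main=C]

Answer: A D E F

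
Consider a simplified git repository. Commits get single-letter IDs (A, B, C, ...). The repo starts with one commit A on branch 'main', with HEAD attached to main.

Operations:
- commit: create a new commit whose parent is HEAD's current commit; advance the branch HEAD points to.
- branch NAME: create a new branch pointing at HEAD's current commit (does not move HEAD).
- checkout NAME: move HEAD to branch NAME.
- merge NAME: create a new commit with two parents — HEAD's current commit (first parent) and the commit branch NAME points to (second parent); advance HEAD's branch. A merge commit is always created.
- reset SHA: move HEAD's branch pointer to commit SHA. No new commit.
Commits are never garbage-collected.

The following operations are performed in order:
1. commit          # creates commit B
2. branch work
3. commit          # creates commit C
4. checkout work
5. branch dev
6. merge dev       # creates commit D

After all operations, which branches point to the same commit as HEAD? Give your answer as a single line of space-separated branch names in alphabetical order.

After op 1 (commit): HEAD=main@B [main=B]
After op 2 (branch): HEAD=main@B [main=B work=B]
After op 3 (commit): HEAD=main@C [main=C work=B]
After op 4 (checkout): HEAD=work@B [main=C work=B]
After op 5 (branch): HEAD=work@B [dev=B main=C work=B]
After op 6 (merge): HEAD=work@D [dev=B main=C work=D]

Answer: work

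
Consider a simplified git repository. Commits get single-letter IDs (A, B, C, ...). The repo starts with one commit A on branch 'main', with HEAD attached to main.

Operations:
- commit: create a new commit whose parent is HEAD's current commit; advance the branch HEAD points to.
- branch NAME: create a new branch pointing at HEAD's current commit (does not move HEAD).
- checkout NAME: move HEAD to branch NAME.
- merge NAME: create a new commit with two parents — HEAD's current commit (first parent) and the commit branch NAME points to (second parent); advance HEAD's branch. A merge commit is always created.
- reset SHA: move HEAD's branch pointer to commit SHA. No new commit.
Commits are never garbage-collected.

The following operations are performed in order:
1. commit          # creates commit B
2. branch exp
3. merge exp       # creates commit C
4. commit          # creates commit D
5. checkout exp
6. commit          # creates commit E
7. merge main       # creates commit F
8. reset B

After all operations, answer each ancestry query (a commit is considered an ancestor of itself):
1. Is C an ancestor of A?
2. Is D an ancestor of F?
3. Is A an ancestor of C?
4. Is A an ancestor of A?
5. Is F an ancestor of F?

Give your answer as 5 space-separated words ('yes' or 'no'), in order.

After op 1 (commit): HEAD=main@B [main=B]
After op 2 (branch): HEAD=main@B [exp=B main=B]
After op 3 (merge): HEAD=main@C [exp=B main=C]
After op 4 (commit): HEAD=main@D [exp=B main=D]
After op 5 (checkout): HEAD=exp@B [exp=B main=D]
After op 6 (commit): HEAD=exp@E [exp=E main=D]
After op 7 (merge): HEAD=exp@F [exp=F main=D]
After op 8 (reset): HEAD=exp@B [exp=B main=D]
ancestors(A) = {A}; C in? no
ancestors(F) = {A,B,C,D,E,F}; D in? yes
ancestors(C) = {A,B,C}; A in? yes
ancestors(A) = {A}; A in? yes
ancestors(F) = {A,B,C,D,E,F}; F in? yes

Answer: no yes yes yes yes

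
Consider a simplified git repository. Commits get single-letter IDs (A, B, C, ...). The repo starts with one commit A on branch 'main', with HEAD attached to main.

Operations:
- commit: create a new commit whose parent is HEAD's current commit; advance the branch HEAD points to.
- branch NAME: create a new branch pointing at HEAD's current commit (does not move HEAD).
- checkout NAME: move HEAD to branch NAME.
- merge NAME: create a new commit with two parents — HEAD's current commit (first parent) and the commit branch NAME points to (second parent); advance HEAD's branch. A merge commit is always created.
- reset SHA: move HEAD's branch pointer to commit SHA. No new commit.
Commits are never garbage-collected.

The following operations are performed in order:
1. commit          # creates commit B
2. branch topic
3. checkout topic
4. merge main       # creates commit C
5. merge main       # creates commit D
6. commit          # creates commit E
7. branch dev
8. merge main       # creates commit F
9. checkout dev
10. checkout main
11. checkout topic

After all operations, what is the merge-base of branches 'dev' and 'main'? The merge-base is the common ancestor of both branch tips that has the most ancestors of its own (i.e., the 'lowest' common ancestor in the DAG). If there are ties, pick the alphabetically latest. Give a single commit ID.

After op 1 (commit): HEAD=main@B [main=B]
After op 2 (branch): HEAD=main@B [main=B topic=B]
After op 3 (checkout): HEAD=topic@B [main=B topic=B]
After op 4 (merge): HEAD=topic@C [main=B topic=C]
After op 5 (merge): HEAD=topic@D [main=B topic=D]
After op 6 (commit): HEAD=topic@E [main=B topic=E]
After op 7 (branch): HEAD=topic@E [dev=E main=B topic=E]
After op 8 (merge): HEAD=topic@F [dev=E main=B topic=F]
After op 9 (checkout): HEAD=dev@E [dev=E main=B topic=F]
After op 10 (checkout): HEAD=main@B [dev=E main=B topic=F]
After op 11 (checkout): HEAD=topic@F [dev=E main=B topic=F]
ancestors(dev=E): ['A', 'B', 'C', 'D', 'E']
ancestors(main=B): ['A', 'B']
common: ['A', 'B']

Answer: B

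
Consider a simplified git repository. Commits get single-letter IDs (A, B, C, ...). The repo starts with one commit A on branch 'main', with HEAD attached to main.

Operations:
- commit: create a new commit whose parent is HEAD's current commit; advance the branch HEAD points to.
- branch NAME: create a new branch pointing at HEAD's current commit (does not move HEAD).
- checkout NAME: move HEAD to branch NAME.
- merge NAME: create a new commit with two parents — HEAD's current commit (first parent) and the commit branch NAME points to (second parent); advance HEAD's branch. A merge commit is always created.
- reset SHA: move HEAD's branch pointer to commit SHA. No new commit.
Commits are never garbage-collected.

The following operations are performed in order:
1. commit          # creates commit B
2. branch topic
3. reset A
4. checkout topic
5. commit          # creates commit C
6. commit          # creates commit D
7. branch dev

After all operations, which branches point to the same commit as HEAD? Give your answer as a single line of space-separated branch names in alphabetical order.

Answer: dev topic

Derivation:
After op 1 (commit): HEAD=main@B [main=B]
After op 2 (branch): HEAD=main@B [main=B topic=B]
After op 3 (reset): HEAD=main@A [main=A topic=B]
After op 4 (checkout): HEAD=topic@B [main=A topic=B]
After op 5 (commit): HEAD=topic@C [main=A topic=C]
After op 6 (commit): HEAD=topic@D [main=A topic=D]
After op 7 (branch): HEAD=topic@D [dev=D main=A topic=D]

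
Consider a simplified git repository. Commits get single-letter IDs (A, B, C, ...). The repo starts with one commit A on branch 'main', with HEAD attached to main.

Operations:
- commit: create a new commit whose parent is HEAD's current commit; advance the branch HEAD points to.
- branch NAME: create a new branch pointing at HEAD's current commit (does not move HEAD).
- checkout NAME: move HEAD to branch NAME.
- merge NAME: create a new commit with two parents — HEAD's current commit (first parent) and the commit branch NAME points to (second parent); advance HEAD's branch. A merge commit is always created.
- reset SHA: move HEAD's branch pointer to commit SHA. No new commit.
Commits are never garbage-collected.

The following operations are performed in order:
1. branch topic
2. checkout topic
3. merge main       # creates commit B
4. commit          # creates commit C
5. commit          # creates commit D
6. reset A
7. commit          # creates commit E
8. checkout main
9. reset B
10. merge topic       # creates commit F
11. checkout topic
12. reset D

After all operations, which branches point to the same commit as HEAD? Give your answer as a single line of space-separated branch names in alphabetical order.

Answer: topic

Derivation:
After op 1 (branch): HEAD=main@A [main=A topic=A]
After op 2 (checkout): HEAD=topic@A [main=A topic=A]
After op 3 (merge): HEAD=topic@B [main=A topic=B]
After op 4 (commit): HEAD=topic@C [main=A topic=C]
After op 5 (commit): HEAD=topic@D [main=A topic=D]
After op 6 (reset): HEAD=topic@A [main=A topic=A]
After op 7 (commit): HEAD=topic@E [main=A topic=E]
After op 8 (checkout): HEAD=main@A [main=A topic=E]
After op 9 (reset): HEAD=main@B [main=B topic=E]
After op 10 (merge): HEAD=main@F [main=F topic=E]
After op 11 (checkout): HEAD=topic@E [main=F topic=E]
After op 12 (reset): HEAD=topic@D [main=F topic=D]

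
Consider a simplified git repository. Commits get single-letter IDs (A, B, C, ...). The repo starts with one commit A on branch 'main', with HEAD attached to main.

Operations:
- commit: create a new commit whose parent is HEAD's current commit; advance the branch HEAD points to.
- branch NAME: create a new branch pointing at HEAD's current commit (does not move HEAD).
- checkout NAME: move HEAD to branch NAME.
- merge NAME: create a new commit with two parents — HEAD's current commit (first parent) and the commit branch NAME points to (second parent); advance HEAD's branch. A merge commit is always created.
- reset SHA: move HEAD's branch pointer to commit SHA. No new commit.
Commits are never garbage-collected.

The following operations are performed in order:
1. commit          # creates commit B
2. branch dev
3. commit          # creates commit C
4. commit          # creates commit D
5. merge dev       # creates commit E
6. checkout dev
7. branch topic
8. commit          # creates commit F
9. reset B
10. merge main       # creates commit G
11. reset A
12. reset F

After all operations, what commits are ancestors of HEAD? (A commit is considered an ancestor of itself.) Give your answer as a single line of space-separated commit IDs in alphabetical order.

Answer: A B F

Derivation:
After op 1 (commit): HEAD=main@B [main=B]
After op 2 (branch): HEAD=main@B [dev=B main=B]
After op 3 (commit): HEAD=main@C [dev=B main=C]
After op 4 (commit): HEAD=main@D [dev=B main=D]
After op 5 (merge): HEAD=main@E [dev=B main=E]
After op 6 (checkout): HEAD=dev@B [dev=B main=E]
After op 7 (branch): HEAD=dev@B [dev=B main=E topic=B]
After op 8 (commit): HEAD=dev@F [dev=F main=E topic=B]
After op 9 (reset): HEAD=dev@B [dev=B main=E topic=B]
After op 10 (merge): HEAD=dev@G [dev=G main=E topic=B]
After op 11 (reset): HEAD=dev@A [dev=A main=E topic=B]
After op 12 (reset): HEAD=dev@F [dev=F main=E topic=B]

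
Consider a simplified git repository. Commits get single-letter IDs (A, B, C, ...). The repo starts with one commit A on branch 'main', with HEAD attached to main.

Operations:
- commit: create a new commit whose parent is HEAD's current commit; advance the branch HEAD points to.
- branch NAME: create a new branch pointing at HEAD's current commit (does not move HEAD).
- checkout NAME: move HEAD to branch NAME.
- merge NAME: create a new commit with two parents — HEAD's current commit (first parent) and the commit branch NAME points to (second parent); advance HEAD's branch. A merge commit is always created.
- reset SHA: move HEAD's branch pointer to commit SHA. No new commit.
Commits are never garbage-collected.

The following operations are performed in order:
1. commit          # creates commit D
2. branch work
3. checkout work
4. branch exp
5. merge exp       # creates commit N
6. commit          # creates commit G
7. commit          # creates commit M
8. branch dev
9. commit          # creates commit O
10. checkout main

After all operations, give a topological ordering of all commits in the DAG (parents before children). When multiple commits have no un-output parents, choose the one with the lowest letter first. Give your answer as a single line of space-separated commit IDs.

After op 1 (commit): HEAD=main@D [main=D]
After op 2 (branch): HEAD=main@D [main=D work=D]
After op 3 (checkout): HEAD=work@D [main=D work=D]
After op 4 (branch): HEAD=work@D [exp=D main=D work=D]
After op 5 (merge): HEAD=work@N [exp=D main=D work=N]
After op 6 (commit): HEAD=work@G [exp=D main=D work=G]
After op 7 (commit): HEAD=work@M [exp=D main=D work=M]
After op 8 (branch): HEAD=work@M [dev=M exp=D main=D work=M]
After op 9 (commit): HEAD=work@O [dev=M exp=D main=D work=O]
After op 10 (checkout): HEAD=main@D [dev=M exp=D main=D work=O]
commit A: parents=[]
commit D: parents=['A']
commit G: parents=['N']
commit M: parents=['G']
commit N: parents=['D', 'D']
commit O: parents=['M']

Answer: A D N G M O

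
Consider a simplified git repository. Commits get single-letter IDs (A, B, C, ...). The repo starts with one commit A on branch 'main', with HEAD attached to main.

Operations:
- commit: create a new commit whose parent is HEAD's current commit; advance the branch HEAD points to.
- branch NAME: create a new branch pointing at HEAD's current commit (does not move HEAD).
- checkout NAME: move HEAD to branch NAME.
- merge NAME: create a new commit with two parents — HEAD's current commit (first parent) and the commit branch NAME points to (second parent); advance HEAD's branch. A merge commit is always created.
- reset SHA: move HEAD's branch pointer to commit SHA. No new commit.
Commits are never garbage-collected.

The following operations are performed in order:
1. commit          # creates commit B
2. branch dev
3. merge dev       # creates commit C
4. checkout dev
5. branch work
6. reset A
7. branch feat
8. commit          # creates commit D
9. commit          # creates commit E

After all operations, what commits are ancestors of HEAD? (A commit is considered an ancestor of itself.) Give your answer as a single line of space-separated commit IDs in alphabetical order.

After op 1 (commit): HEAD=main@B [main=B]
After op 2 (branch): HEAD=main@B [dev=B main=B]
After op 3 (merge): HEAD=main@C [dev=B main=C]
After op 4 (checkout): HEAD=dev@B [dev=B main=C]
After op 5 (branch): HEAD=dev@B [dev=B main=C work=B]
After op 6 (reset): HEAD=dev@A [dev=A main=C work=B]
After op 7 (branch): HEAD=dev@A [dev=A feat=A main=C work=B]
After op 8 (commit): HEAD=dev@D [dev=D feat=A main=C work=B]
After op 9 (commit): HEAD=dev@E [dev=E feat=A main=C work=B]

Answer: A D E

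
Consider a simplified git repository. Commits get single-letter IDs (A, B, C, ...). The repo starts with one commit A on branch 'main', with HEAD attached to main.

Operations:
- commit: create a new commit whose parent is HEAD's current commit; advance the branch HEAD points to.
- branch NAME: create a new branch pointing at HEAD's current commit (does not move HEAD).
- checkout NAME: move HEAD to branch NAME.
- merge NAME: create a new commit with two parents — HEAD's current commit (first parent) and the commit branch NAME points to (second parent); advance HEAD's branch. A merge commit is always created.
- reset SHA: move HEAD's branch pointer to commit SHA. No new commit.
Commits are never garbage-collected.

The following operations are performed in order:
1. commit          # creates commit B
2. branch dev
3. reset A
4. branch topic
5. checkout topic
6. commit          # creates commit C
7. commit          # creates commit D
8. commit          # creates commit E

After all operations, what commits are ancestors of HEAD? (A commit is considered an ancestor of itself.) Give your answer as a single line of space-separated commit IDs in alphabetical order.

Answer: A C D E

Derivation:
After op 1 (commit): HEAD=main@B [main=B]
After op 2 (branch): HEAD=main@B [dev=B main=B]
After op 3 (reset): HEAD=main@A [dev=B main=A]
After op 4 (branch): HEAD=main@A [dev=B main=A topic=A]
After op 5 (checkout): HEAD=topic@A [dev=B main=A topic=A]
After op 6 (commit): HEAD=topic@C [dev=B main=A topic=C]
After op 7 (commit): HEAD=topic@D [dev=B main=A topic=D]
After op 8 (commit): HEAD=topic@E [dev=B main=A topic=E]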